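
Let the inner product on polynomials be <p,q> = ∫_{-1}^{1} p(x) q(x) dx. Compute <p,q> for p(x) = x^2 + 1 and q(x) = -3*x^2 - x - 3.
<p,q> = -56/5

Expand the product: p(x)·q(x) = -3*x^4 - x^3 - 6*x^2 - x - 3.
∫_{-1}^{1} of each monomial x^k gives [2/(k+1) if k even, 0 if k odd]. Integrating term-by-term (or equivalently evaluating the antiderivative F(x) = -3*x^5/5 - x^4/4 - 2*x^3 - x^2/2 - 3*x at the endpoints):
  F(1) − F(−1) = -127/20 − (97/20) = -56/5.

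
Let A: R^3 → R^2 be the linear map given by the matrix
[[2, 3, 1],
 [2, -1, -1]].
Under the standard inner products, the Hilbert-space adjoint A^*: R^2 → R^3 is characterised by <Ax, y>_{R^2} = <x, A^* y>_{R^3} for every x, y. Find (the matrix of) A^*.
A^* = A^T =
[[2, 2],
 [3, -1],
 [1, -1]]

For real matrices with standard dot products, the defining identity <Ax, y> = <x, A^* y> gives (Ax)^T y = x^T (A^*) y, i.e. x^T A^T y = x^T (A^*) y. Since this holds for all x, y, we must have A^* = A^T. Therefore
A^* =
[[2, 2],
 [3, -1],
 [1, -1]].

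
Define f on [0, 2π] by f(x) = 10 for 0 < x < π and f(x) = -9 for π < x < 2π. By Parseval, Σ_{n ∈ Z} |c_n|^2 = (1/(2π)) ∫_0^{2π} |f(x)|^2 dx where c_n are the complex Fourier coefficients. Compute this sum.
Σ |c_n|^2 = 181/2

Parseval equates the L^2 energy of f (normalised by 1/(2π)) with the ℓ^2 sum of its Fourier coefficients: (1/(2π)) ∫_0^{2π} |f|^2 = Σ |c_n|^2.
Compute the left side: (1/(2π)) [∫_0^π 10^2 dx + ∫_π^{2π} (-9)^2 dx] = (1/(2π)) · (100π + 81π) = (100 + 81)/2 = 181/2.
So Σ_{n ∈ Z} |c_n|^2 = 181/2.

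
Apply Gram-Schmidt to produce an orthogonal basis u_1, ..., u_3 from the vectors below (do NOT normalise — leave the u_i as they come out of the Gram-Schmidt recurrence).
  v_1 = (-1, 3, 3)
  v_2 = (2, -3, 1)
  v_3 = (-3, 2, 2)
Orthogonal basis:
  u_1 = (-1, 3, 3)
  u_2 = (30/19, -33/19, 43/19)
  u_3 = (-168/101, -98/101, 42/101)

Apply the Gram-Schmidt recurrence
  u_1 = v_1
  u_i = v_i − Σ_{j<i} ((v_i · u_j) / (u_j · u_j)) · u_j.

Step by step this gives:
  u_1 = (-1, 3, 3)
  u_2 = (30/19, -33/19, 43/19)
  u_3 = (-168/101, -98/101, 42/101)

Orthogonality check:
  u_2 · u_1 = 0 (should be 0)
  u_3 · u_1 = 0 (should be 0)
  u_3 · u_2 = 0 (should be 0)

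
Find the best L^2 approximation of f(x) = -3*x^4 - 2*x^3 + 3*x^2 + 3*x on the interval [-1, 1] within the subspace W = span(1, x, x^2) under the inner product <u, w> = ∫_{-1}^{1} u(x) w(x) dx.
g(x) = 3*x^2/7 + 9*x/5 + 9/35

The best approximation g ∈ W is the orthogonal projection of f onto W. Writing g = a_0 + a_1 x + a_2 x^2, the coefficients solve the normal equations G · a = b where
  G_{ij} = <φ_i, φ_j> and b_i = <f, φ_i>, with φ_0 = 1, φ_1 = x, φ_2 = x^2.
G =
  [2, 0, 2/3]
  [0, 2/3, 0]
  [2/3, 0, 2/5],
b = (4/5, 6/5, 12/35).
Solving gives a_0 = 9/35, a_1 = 9/5, a_2 = 3/7, so
  g(x) = 3*x^2/7 + 9*x/5 + 9/35.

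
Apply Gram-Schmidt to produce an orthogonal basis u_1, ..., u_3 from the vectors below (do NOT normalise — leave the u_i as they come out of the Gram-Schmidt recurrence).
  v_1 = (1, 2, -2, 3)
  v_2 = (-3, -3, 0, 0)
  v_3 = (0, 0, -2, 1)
Orthogonal basis:
  u_1 = (1, 2, -2, 3)
  u_2 = (-5/2, -2, -1, 3/2)
  u_3 = (7/27, -7/27, -26/27, -5/9)

Apply the Gram-Schmidt recurrence
  u_1 = v_1
  u_i = v_i − Σ_{j<i} ((v_i · u_j) / (u_j · u_j)) · u_j.

Step by step this gives:
  u_1 = (1, 2, -2, 3)
  u_2 = (-5/2, -2, -1, 3/2)
  u_3 = (7/27, -7/27, -26/27, -5/9)

Orthogonality check:
  u_2 · u_1 = 0 (should be 0)
  u_3 · u_1 = 0 (should be 0)
  u_3 · u_2 = 0 (should be 0)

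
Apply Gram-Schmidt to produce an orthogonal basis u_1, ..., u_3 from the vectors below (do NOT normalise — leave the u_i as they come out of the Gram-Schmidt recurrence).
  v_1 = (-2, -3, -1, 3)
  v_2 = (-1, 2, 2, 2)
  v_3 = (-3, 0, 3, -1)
Orthogonal basis:
  u_1 = (-2, -3, -1, 3)
  u_2 = (-1, 2, 2, 2)
  u_3 = (-32/13, -14/13, 25/13, -27/13)

Apply the Gram-Schmidt recurrence
  u_1 = v_1
  u_i = v_i − Σ_{j<i} ((v_i · u_j) / (u_j · u_j)) · u_j.

Step by step this gives:
  u_1 = (-2, -3, -1, 3)
  u_2 = (-1, 2, 2, 2)
  u_3 = (-32/13, -14/13, 25/13, -27/13)

Orthogonality check:
  u_2 · u_1 = 0 (should be 0)
  u_3 · u_1 = 0 (should be 0)
  u_3 · u_2 = 0 (should be 0)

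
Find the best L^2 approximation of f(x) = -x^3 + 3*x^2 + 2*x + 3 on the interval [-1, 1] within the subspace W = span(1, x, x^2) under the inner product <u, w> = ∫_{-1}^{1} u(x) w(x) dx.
g(x) = 3*x^2 + 7*x/5 + 3

The best approximation g ∈ W is the orthogonal projection of f onto W. Writing g = a_0 + a_1 x + a_2 x^2, the coefficients solve the normal equations G · a = b where
  G_{ij} = <φ_i, φ_j> and b_i = <f, φ_i>, with φ_0 = 1, φ_1 = x, φ_2 = x^2.
G =
  [2, 0, 2/3]
  [0, 2/3, 0]
  [2/3, 0, 2/5],
b = (8, 14/15, 16/5).
Solving gives a_0 = 3, a_1 = 7/5, a_2 = 3, so
  g(x) = 3*x^2 + 7*x/5 + 3.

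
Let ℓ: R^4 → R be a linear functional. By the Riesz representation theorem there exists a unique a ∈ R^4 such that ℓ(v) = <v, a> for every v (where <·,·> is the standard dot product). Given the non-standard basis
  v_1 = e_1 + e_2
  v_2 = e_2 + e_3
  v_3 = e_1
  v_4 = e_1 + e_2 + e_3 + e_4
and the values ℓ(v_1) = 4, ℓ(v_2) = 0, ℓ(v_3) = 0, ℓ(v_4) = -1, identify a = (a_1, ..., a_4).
a = (0, 4, -4, -1)

Write a = (a_1, ..., a_4) in the standard basis. For each basis vector v_i, ℓ(v_i) = <v_i, a> is a linear equation in the a_j's. Collect the n equations into a matrix system V a = ℓ, where row i of V is v_i (expressed in the standard basis). Since V is invertible (lower-triangular with 1s on the diagonal, up to permutation), solve by back-substitution:
  V =
[[1, 1, 0, 0],
 [0, 1, 1, 0],
 [1, 0, 0, 0],
 [1, 1, 1, 1]]
  V a = (4, 0, 0, -1)
Solving gives a = (0, 4, -4, -1).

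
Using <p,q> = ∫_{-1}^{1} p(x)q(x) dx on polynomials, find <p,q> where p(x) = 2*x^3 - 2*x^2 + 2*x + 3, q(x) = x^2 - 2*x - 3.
<p,q> = -256/15

Expand the product: p(x)·q(x) = 2*x^5 - 6*x^4 + 5*x^2 - 12*x - 9.
∫_{-1}^{1} of each monomial x^k gives [2/(k+1) if k even, 0 if k odd]. Integrating term-by-term (or equivalently evaluating the antiderivative F(x) = x^6/3 - 6*x^5/5 + 5*x^3/3 - 6*x^2 - 9*x at the endpoints):
  F(1) − F(−1) = -71/5 − (43/15) = -256/15.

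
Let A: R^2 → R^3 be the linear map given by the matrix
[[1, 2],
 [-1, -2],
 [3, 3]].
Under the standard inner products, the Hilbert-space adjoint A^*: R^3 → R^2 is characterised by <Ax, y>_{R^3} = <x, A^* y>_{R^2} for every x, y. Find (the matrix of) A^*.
A^* = A^T =
[[1, -1, 3],
 [2, -2, 3]]

For real matrices with standard dot products, the defining identity <Ax, y> = <x, A^* y> gives (Ax)^T y = x^T (A^*) y, i.e. x^T A^T y = x^T (A^*) y. Since this holds for all x, y, we must have A^* = A^T. Therefore
A^* =
[[1, -1, 3],
 [2, -2, 3]].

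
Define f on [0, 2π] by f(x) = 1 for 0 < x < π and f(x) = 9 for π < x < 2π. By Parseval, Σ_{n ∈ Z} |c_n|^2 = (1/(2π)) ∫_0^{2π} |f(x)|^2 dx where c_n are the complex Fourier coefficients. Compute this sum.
Σ |c_n|^2 = 41

Parseval equates the L^2 energy of f (normalised by 1/(2π)) with the ℓ^2 sum of its Fourier coefficients: (1/(2π)) ∫_0^{2π} |f|^2 = Σ |c_n|^2.
Compute the left side: (1/(2π)) [∫_0^π 1^2 dx + ∫_π^{2π} 9^2 dx] = (1/(2π)) · (1π + 81π) = (1 + 81)/2 = 41.
So Σ_{n ∈ Z} |c_n|^2 = 41.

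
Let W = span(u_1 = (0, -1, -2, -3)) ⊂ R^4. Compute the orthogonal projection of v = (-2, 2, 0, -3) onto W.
proj_W(v) = (0, -1/2, -1, -3/2)

Set up U = [u_1 | ... | u_1] ∈ R^(4×1). The projector onto W = col(U) is P = U (U^T U)^(-1) U^T.
Compute U^T U =
  [14],
and U^T v = (7).
Solve U^T U · c = U^T v for the coefficients: c = (1/2). The projection is proj_W(v) = U c.
Check: (v - proj_W(v)) · u_1 = 0  (should be 0).
Result: proj_W(v) = (0, -1/2, -1, -3/2).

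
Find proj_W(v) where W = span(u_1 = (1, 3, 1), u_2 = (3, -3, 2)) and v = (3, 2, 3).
proj_W(v) = (741/226, 459/226, 297/113)

Set up U = [u_1 | ... | u_2] ∈ R^(3×2). The projector onto W = col(U) is P = U (U^T U)^(-1) U^T.
Compute U^T U =
  [11, -4]
  [-4, 22],
and U^T v = (12, 9).
Solve U^T U · c = U^T v for the coefficients: c = (150/113, 147/226). The projection is proj_W(v) = U c.
Check: (v - proj_W(v)) · u_1 = 0  (should be 0).
Check: (v - proj_W(v)) · u_2 = 0  (should be 0).
Result: proj_W(v) = (741/226, 459/226, 297/113).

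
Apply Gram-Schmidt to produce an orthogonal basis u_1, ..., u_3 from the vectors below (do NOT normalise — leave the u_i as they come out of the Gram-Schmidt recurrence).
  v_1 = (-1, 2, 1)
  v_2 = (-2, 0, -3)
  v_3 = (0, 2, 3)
Orthogonal basis:
  u_1 = (-1, 2, 1)
  u_2 = (-13/6, 1/3, -17/6)
  u_3 = (-12/77, -10/77, 8/77)

Apply the Gram-Schmidt recurrence
  u_1 = v_1
  u_i = v_i − Σ_{j<i} ((v_i · u_j) / (u_j · u_j)) · u_j.

Step by step this gives:
  u_1 = (-1, 2, 1)
  u_2 = (-13/6, 1/3, -17/6)
  u_3 = (-12/77, -10/77, 8/77)

Orthogonality check:
  u_2 · u_1 = 0 (should be 0)
  u_3 · u_1 = 0 (should be 0)
  u_3 · u_2 = 0 (should be 0)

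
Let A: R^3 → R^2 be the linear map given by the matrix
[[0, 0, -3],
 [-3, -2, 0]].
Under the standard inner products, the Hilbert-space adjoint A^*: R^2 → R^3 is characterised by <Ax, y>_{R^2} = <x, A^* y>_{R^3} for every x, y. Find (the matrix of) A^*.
A^* = A^T =
[[0, -3],
 [0, -2],
 [-3, 0]]

For real matrices with standard dot products, the defining identity <Ax, y> = <x, A^* y> gives (Ax)^T y = x^T (A^*) y, i.e. x^T A^T y = x^T (A^*) y. Since this holds for all x, y, we must have A^* = A^T. Therefore
A^* =
[[0, -3],
 [0, -2],
 [-3, 0]].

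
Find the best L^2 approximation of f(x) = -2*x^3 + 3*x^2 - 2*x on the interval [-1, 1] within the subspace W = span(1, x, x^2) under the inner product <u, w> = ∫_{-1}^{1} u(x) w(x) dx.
g(x) = 3*x^2 - 16*x/5

The best approximation g ∈ W is the orthogonal projection of f onto W. Writing g = a_0 + a_1 x + a_2 x^2, the coefficients solve the normal equations G · a = b where
  G_{ij} = <φ_i, φ_j> and b_i = <f, φ_i>, with φ_0 = 1, φ_1 = x, φ_2 = x^2.
G =
  [2, 0, 2/3]
  [0, 2/3, 0]
  [2/3, 0, 2/5],
b = (2, -32/15, 6/5).
Solving gives a_0 = 0, a_1 = -16/5, a_2 = 3, so
  g(x) = 3*x^2 - 16*x/5.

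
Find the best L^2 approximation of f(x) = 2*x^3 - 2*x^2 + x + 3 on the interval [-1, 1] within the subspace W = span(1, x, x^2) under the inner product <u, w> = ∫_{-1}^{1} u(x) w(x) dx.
g(x) = -2*x^2 + 11*x/5 + 3

The best approximation g ∈ W is the orthogonal projection of f onto W. Writing g = a_0 + a_1 x + a_2 x^2, the coefficients solve the normal equations G · a = b where
  G_{ij} = <φ_i, φ_j> and b_i = <f, φ_i>, with φ_0 = 1, φ_1 = x, φ_2 = x^2.
G =
  [2, 0, 2/3]
  [0, 2/3, 0]
  [2/3, 0, 2/5],
b = (14/3, 22/15, 6/5).
Solving gives a_0 = 3, a_1 = 11/5, a_2 = -2, so
  g(x) = -2*x^2 + 11*x/5 + 3.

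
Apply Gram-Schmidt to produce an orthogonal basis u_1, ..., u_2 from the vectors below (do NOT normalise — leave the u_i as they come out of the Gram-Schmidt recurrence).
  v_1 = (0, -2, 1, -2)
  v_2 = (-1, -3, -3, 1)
Orthogonal basis:
  u_1 = (0, -2, 1, -2)
  u_2 = (-1, -25/9, -28/9, 11/9)

Apply the Gram-Schmidt recurrence
  u_1 = v_1
  u_i = v_i − Σ_{j<i} ((v_i · u_j) / (u_j · u_j)) · u_j.

Step by step this gives:
  u_1 = (0, -2, 1, -2)
  u_2 = (-1, -25/9, -28/9, 11/9)

Orthogonality check:
  u_2 · u_1 = 0 (should be 0)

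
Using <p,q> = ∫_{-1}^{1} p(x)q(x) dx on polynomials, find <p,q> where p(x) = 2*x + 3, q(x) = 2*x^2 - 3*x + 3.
<p,q> = 18

Expand the product: p(x)·q(x) = 4*x^3 - 3*x + 9.
∫_{-1}^{1} of each monomial x^k gives [2/(k+1) if k even, 0 if k odd]. Integrating term-by-term (or equivalently evaluating the antiderivative F(x) = x^4 - 3*x^2/2 + 9*x at the endpoints):
  F(1) − F(−1) = 17/2 − (-19/2) = 18.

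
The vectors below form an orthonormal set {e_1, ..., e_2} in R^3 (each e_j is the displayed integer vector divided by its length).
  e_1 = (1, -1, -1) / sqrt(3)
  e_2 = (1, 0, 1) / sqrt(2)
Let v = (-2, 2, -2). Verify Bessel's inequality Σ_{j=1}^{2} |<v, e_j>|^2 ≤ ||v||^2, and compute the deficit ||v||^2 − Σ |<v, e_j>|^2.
Σ |<v, e_j>|^2 = 28/3; ||v||^2 = 12; deficit = 8/3

Write each e_j = u_j / sqrt(<u_j, u_j>) where u_j is the displayed integer vector. Then <v, e_j> = <v, u_j> / sqrt(<u_j, u_j>), so |<v, e_j>|^2 = <v, u_j>^2 / <u_j, u_j>.
Coefficients: <v, e_1> = -2/sqrt(3), <v, e_2> = -4/sqrt(2).
Square and sum: Σ |<v, e_j>|^2 = 28/3.
Compute ||v||^2 = v·v = 12.
Deficit = 12 − 28/3 = 8/3 ≥ 0, confirming Bessel's inequality. (The deficit equals ||v − Σ <v,e_j> e_j||^2, the squared distance from v to span{e_j}.)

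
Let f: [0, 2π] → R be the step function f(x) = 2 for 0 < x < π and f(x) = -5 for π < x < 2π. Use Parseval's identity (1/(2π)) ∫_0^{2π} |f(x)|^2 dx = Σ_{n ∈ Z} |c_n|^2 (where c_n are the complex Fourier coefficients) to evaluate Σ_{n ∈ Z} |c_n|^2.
Σ |c_n|^2 = 29/2

Parseval equates the L^2 energy of f (normalised by 1/(2π)) with the ℓ^2 sum of its Fourier coefficients: (1/(2π)) ∫_0^{2π} |f|^2 = Σ |c_n|^2.
Compute the left side: (1/(2π)) [∫_0^π 2^2 dx + ∫_π^{2π} (-5)^2 dx] = (1/(2π)) · (4π + 25π) = (4 + 25)/2 = 29/2.
So Σ_{n ∈ Z} |c_n|^2 = 29/2.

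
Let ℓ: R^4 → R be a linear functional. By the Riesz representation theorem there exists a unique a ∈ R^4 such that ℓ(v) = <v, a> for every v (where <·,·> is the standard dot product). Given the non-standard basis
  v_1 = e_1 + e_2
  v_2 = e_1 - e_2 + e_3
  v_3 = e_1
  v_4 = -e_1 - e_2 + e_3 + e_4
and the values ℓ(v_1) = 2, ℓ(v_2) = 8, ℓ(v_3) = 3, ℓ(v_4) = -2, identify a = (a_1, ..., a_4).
a = (3, -1, 4, -4)

Write a = (a_1, ..., a_4) in the standard basis. For each basis vector v_i, ℓ(v_i) = <v_i, a> is a linear equation in the a_j's. Collect the n equations into a matrix system V a = ℓ, where row i of V is v_i (expressed in the standard basis). Since V is invertible (lower-triangular with 1s on the diagonal, up to permutation), solve by back-substitution:
  V =
[[1, 1, 0, 0],
 [1, -1, 1, 0],
 [1, 0, 0, 0],
 [-1, -1, 1, 1]]
  V a = (2, 8, 3, -2)
Solving gives a = (3, -1, 4, -4).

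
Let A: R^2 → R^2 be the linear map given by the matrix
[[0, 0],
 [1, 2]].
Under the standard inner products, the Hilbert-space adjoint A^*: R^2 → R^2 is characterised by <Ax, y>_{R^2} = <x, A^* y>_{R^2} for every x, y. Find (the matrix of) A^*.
A^* = A^T =
[[0, 1],
 [0, 2]]

For real matrices with standard dot products, the defining identity <Ax, y> = <x, A^* y> gives (Ax)^T y = x^T (A^*) y, i.e. x^T A^T y = x^T (A^*) y. Since this holds for all x, y, we must have A^* = A^T. Therefore
A^* =
[[0, 1],
 [0, 2]].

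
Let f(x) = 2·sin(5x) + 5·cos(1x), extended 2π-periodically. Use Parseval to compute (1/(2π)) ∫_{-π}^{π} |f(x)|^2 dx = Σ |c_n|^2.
Σ |c_n|^2 = 29/2

Expand |f|^2 and use orthogonality of {sin(nx), cos(mx)} on [-π, π]:
  ∫_{-π}^{π} sin(nx)^2 dx = π, ∫ cos(mx)^2 dx = π, and cross terms integrate to 0.
So ∫_{-π}^{π} f(x)^2 dx = 2^2 · π + 5^2 · π = (4 + 25)π.
Divide by 2π: (4 + 25)/2 = 29/2.
By Parseval, this equals Σ |c_n|^2.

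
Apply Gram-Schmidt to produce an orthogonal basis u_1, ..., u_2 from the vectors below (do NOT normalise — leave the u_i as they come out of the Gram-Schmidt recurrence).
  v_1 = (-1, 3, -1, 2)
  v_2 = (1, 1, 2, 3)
Orthogonal basis:
  u_1 = (-1, 3, -1, 2)
  u_2 = (7/5, -1/5, 12/5, 11/5)

Apply the Gram-Schmidt recurrence
  u_1 = v_1
  u_i = v_i − Σ_{j<i} ((v_i · u_j) / (u_j · u_j)) · u_j.

Step by step this gives:
  u_1 = (-1, 3, -1, 2)
  u_2 = (7/5, -1/5, 12/5, 11/5)

Orthogonality check:
  u_2 · u_1 = 0 (should be 0)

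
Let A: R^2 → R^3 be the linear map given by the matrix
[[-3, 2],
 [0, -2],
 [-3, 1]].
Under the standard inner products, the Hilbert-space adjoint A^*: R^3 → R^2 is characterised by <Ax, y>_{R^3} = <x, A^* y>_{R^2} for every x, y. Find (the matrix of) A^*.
A^* = A^T =
[[-3, 0, -3],
 [2, -2, 1]]

For real matrices with standard dot products, the defining identity <Ax, y> = <x, A^* y> gives (Ax)^T y = x^T (A^*) y, i.e. x^T A^T y = x^T (A^*) y. Since this holds for all x, y, we must have A^* = A^T. Therefore
A^* =
[[-3, 0, -3],
 [2, -2, 1]].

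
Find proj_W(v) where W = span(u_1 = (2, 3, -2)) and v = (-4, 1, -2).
proj_W(v) = (-2/17, -3/17, 2/17)

Set up U = [u_1 | ... | u_1] ∈ R^(3×1). The projector onto W = col(U) is P = U (U^T U)^(-1) U^T.
Compute U^T U =
  [17],
and U^T v = (-1).
Solve U^T U · c = U^T v for the coefficients: c = (-1/17). The projection is proj_W(v) = U c.
Check: (v - proj_W(v)) · u_1 = 0  (should be 0).
Result: proj_W(v) = (-2/17, -3/17, 2/17).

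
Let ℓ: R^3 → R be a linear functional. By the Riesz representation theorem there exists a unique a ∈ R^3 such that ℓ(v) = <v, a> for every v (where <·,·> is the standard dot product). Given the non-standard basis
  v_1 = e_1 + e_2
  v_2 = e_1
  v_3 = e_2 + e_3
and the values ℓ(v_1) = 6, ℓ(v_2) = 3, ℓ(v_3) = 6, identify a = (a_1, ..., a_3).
a = (3, 3, 3)

Write a = (a_1, ..., a_3) in the standard basis. For each basis vector v_i, ℓ(v_i) = <v_i, a> is a linear equation in the a_j's. Collect the n equations into a matrix system V a = ℓ, where row i of V is v_i (expressed in the standard basis). Since V is invertible (lower-triangular with 1s on the diagonal, up to permutation), solve by back-substitution:
  V =
[[1, 1, 0],
 [1, 0, 0],
 [0, 1, 1]]
  V a = (6, 3, 6)
Solving gives a = (3, 3, 3).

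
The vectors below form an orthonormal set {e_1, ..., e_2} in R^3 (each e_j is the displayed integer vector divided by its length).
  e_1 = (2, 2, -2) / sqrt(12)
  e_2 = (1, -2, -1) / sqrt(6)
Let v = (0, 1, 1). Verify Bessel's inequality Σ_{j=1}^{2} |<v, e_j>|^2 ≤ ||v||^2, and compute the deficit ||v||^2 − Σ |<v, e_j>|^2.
Σ |<v, e_j>|^2 = 3/2; ||v||^2 = 2; deficit = 1/2

Write each e_j = u_j / sqrt(<u_j, u_j>) where u_j is the displayed integer vector. Then <v, e_j> = <v, u_j> / sqrt(<u_j, u_j>), so |<v, e_j>|^2 = <v, u_j>^2 / <u_j, u_j>.
Coefficients: <v, e_1> = 0/sqrt(12), <v, e_2> = -3/sqrt(6).
Square and sum: Σ |<v, e_j>|^2 = 3/2.
Compute ||v||^2 = v·v = 2.
Deficit = 2 − 3/2 = 1/2 ≥ 0, confirming Bessel's inequality. (The deficit equals ||v − Σ <v,e_j> e_j||^2, the squared distance from v to span{e_j}.)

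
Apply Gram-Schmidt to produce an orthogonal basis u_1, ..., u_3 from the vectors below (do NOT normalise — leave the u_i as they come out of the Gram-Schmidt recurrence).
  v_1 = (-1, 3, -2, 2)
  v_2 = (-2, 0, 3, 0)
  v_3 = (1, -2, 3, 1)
Orthogonal basis:
  u_1 = (-1, 3, -2, 2)
  u_2 = (-20/9, 2/3, 23/9, 4/9)
  u_3 = (267/218, -91/218, 89/109, 224/109)

Apply the Gram-Schmidt recurrence
  u_1 = v_1
  u_i = v_i − Σ_{j<i} ((v_i · u_j) / (u_j · u_j)) · u_j.

Step by step this gives:
  u_1 = (-1, 3, -2, 2)
  u_2 = (-20/9, 2/3, 23/9, 4/9)
  u_3 = (267/218, -91/218, 89/109, 224/109)

Orthogonality check:
  u_2 · u_1 = 0 (should be 0)
  u_3 · u_1 = 0 (should be 0)
  u_3 · u_2 = 0 (should be 0)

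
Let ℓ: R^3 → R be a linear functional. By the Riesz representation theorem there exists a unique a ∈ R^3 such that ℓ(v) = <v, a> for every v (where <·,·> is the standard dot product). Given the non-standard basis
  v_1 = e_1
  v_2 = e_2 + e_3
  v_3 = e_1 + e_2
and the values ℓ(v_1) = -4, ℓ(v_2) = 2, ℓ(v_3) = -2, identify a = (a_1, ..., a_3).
a = (-4, 2, 0)

Write a = (a_1, ..., a_3) in the standard basis. For each basis vector v_i, ℓ(v_i) = <v_i, a> is a linear equation in the a_j's. Collect the n equations into a matrix system V a = ℓ, where row i of V is v_i (expressed in the standard basis). Since V is invertible (lower-triangular with 1s on the diagonal, up to permutation), solve by back-substitution:
  V =
[[1, 0, 0],
 [0, 1, 1],
 [1, 1, 0]]
  V a = (-4, 2, -2)
Solving gives a = (-4, 2, 0).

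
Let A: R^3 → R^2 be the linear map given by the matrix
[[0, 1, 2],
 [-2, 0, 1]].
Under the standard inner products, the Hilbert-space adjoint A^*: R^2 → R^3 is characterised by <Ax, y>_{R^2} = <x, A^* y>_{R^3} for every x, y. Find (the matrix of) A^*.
A^* = A^T =
[[0, -2],
 [1, 0],
 [2, 1]]

For real matrices with standard dot products, the defining identity <Ax, y> = <x, A^* y> gives (Ax)^T y = x^T (A^*) y, i.e. x^T A^T y = x^T (A^*) y. Since this holds for all x, y, we must have A^* = A^T. Therefore
A^* =
[[0, -2],
 [1, 0],
 [2, 1]].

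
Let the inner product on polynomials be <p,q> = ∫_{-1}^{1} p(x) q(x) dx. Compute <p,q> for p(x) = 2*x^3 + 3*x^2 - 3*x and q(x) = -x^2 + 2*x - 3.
<p,q> = -48/5

Expand the product: p(x)·q(x) = -2*x^5 + x^4 + 3*x^3 - 15*x^2 + 9*x.
∫_{-1}^{1} of each monomial x^k gives [2/(k+1) if k even, 0 if k odd]. Integrating term-by-term (or equivalently evaluating the antiderivative F(x) = -x^6/3 + x^5/5 + 3*x^4/4 - 5*x^3 + 9*x^2/2 at the endpoints):
  F(1) − F(−1) = 7/60 − (583/60) = -48/5.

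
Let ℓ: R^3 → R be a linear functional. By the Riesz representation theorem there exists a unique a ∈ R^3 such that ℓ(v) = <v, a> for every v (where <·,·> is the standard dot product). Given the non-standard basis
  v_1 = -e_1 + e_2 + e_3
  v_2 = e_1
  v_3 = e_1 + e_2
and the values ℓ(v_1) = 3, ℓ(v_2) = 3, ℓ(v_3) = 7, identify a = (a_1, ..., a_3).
a = (3, 4, 2)

Write a = (a_1, ..., a_3) in the standard basis. For each basis vector v_i, ℓ(v_i) = <v_i, a> is a linear equation in the a_j's. Collect the n equations into a matrix system V a = ℓ, where row i of V is v_i (expressed in the standard basis). Since V is invertible (lower-triangular with 1s on the diagonal, up to permutation), solve by back-substitution:
  V =
[[-1, 1, 1],
 [1, 0, 0],
 [1, 1, 0]]
  V a = (3, 3, 7)
Solving gives a = (3, 4, 2).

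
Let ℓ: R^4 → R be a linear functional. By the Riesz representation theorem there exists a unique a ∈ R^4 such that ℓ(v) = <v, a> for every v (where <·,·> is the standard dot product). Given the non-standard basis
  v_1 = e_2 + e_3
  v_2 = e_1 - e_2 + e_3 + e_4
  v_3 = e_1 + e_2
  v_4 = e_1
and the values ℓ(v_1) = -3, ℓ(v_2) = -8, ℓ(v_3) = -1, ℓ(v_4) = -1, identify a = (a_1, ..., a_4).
a = (-1, 0, -3, -4)

Write a = (a_1, ..., a_4) in the standard basis. For each basis vector v_i, ℓ(v_i) = <v_i, a> is a linear equation in the a_j's. Collect the n equations into a matrix system V a = ℓ, where row i of V is v_i (expressed in the standard basis). Since V is invertible (lower-triangular with 1s on the diagonal, up to permutation), solve by back-substitution:
  V =
[[0, 1, 1, 0],
 [1, -1, 1, 1],
 [1, 1, 0, 0],
 [1, 0, 0, 0]]
  V a = (-3, -8, -1, -1)
Solving gives a = (-1, 0, -3, -4).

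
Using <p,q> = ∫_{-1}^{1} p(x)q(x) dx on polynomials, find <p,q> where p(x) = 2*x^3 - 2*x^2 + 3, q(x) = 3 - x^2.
<p,q> = 64/5

Expand the product: p(x)·q(x) = -2*x^5 + 2*x^4 + 6*x^3 - 9*x^2 + 9.
∫_{-1}^{1} of each monomial x^k gives [2/(k+1) if k even, 0 if k odd]. Integrating term-by-term (or equivalently evaluating the antiderivative F(x) = -x^6/3 + 2*x^5/5 + 3*x^4/2 - 3*x^3 + 9*x at the endpoints):
  F(1) − F(−1) = 227/30 − (-157/30) = 64/5.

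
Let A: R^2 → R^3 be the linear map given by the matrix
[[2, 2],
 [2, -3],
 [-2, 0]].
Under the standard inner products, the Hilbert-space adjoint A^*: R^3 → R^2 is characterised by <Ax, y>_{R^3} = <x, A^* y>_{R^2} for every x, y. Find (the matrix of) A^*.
A^* = A^T =
[[2, 2, -2],
 [2, -3, 0]]

For real matrices with standard dot products, the defining identity <Ax, y> = <x, A^* y> gives (Ax)^T y = x^T (A^*) y, i.e. x^T A^T y = x^T (A^*) y. Since this holds for all x, y, we must have A^* = A^T. Therefore
A^* =
[[2, 2, -2],
 [2, -3, 0]].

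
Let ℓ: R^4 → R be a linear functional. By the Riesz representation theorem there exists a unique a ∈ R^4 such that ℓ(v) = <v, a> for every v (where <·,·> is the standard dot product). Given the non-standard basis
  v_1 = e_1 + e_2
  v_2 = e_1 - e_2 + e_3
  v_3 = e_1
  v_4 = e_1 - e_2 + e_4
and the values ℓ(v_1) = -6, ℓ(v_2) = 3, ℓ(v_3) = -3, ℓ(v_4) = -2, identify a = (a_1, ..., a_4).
a = (-3, -3, 3, -2)

Write a = (a_1, ..., a_4) in the standard basis. For each basis vector v_i, ℓ(v_i) = <v_i, a> is a linear equation in the a_j's. Collect the n equations into a matrix system V a = ℓ, where row i of V is v_i (expressed in the standard basis). Since V is invertible (lower-triangular with 1s on the diagonal, up to permutation), solve by back-substitution:
  V =
[[1, 1, 0, 0],
 [1, -1, 1, 0],
 [1, 0, 0, 0],
 [1, -1, 0, 1]]
  V a = (-6, 3, -3, -2)
Solving gives a = (-3, -3, 3, -2).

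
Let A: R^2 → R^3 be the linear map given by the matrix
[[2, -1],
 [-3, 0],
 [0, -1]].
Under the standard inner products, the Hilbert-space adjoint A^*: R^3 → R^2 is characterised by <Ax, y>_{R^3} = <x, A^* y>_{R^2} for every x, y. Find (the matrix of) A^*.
A^* = A^T =
[[2, -3, 0],
 [-1, 0, -1]]

For real matrices with standard dot products, the defining identity <Ax, y> = <x, A^* y> gives (Ax)^T y = x^T (A^*) y, i.e. x^T A^T y = x^T (A^*) y. Since this holds for all x, y, we must have A^* = A^T. Therefore
A^* =
[[2, -3, 0],
 [-1, 0, -1]].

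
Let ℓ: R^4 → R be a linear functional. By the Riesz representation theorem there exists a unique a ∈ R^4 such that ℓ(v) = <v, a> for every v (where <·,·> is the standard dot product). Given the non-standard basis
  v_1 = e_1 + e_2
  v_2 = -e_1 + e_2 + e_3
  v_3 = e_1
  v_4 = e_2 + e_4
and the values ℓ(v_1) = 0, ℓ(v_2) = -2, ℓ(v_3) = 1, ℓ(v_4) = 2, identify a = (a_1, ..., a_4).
a = (1, -1, 0, 3)

Write a = (a_1, ..., a_4) in the standard basis. For each basis vector v_i, ℓ(v_i) = <v_i, a> is a linear equation in the a_j's. Collect the n equations into a matrix system V a = ℓ, where row i of V is v_i (expressed in the standard basis). Since V is invertible (lower-triangular with 1s on the diagonal, up to permutation), solve by back-substitution:
  V =
[[1, 1, 0, 0],
 [-1, 1, 1, 0],
 [1, 0, 0, 0],
 [0, 1, 0, 1]]
  V a = (0, -2, 1, 2)
Solving gives a = (1, -1, 0, 3).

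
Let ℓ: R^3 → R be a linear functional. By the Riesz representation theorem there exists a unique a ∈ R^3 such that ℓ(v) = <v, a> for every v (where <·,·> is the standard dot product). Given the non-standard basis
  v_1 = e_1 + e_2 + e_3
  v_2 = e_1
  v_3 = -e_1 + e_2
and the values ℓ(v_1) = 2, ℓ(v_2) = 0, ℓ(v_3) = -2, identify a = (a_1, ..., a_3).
a = (0, -2, 4)

Write a = (a_1, ..., a_3) in the standard basis. For each basis vector v_i, ℓ(v_i) = <v_i, a> is a linear equation in the a_j's. Collect the n equations into a matrix system V a = ℓ, where row i of V is v_i (expressed in the standard basis). Since V is invertible (lower-triangular with 1s on the diagonal, up to permutation), solve by back-substitution:
  V =
[[1, 1, 1],
 [1, 0, 0],
 [-1, 1, 0]]
  V a = (2, 0, -2)
Solving gives a = (0, -2, 4).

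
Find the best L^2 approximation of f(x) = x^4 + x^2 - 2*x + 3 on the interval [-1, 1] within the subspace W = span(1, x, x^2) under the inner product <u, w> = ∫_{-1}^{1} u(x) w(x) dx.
g(x) = 13*x^2/7 - 2*x + 102/35

The best approximation g ∈ W is the orthogonal projection of f onto W. Writing g = a_0 + a_1 x + a_2 x^2, the coefficients solve the normal equations G · a = b where
  G_{ij} = <φ_i, φ_j> and b_i = <f, φ_i>, with φ_0 = 1, φ_1 = x, φ_2 = x^2.
G =
  [2, 0, 2/3]
  [0, 2/3, 0]
  [2/3, 0, 2/5],
b = (106/15, -4/3, 94/35).
Solving gives a_0 = 102/35, a_1 = -2, a_2 = 13/7, so
  g(x) = 13*x^2/7 - 2*x + 102/35.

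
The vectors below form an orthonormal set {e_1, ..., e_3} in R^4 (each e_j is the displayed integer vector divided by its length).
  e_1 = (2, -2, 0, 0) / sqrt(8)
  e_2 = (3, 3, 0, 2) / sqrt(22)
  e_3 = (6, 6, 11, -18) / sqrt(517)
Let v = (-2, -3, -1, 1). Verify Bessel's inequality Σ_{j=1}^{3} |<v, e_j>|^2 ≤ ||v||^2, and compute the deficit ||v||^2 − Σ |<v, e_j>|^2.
Σ |<v, e_j>|^2 = 701/47; ||v||^2 = 15; deficit = 4/47

Write each e_j = u_j / sqrt(<u_j, u_j>) where u_j is the displayed integer vector. Then <v, e_j> = <v, u_j> / sqrt(<u_j, u_j>), so |<v, e_j>|^2 = <v, u_j>^2 / <u_j, u_j>.
Coefficients: <v, e_1> = 2/sqrt(8), <v, e_2> = -13/sqrt(22), <v, e_3> = -59/sqrt(517).
Square and sum: Σ |<v, e_j>|^2 = 701/47.
Compute ||v||^2 = v·v = 15.
Deficit = 15 − 701/47 = 4/47 ≥ 0, confirming Bessel's inequality. (The deficit equals ||v − Σ <v,e_j> e_j||^2, the squared distance from v to span{e_j}.)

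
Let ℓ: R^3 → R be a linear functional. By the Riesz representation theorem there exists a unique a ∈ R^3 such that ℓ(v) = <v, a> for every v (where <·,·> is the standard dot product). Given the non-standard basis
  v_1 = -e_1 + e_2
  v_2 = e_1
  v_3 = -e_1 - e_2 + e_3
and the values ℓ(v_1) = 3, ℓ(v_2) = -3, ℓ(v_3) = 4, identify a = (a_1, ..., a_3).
a = (-3, 0, 1)

Write a = (a_1, ..., a_3) in the standard basis. For each basis vector v_i, ℓ(v_i) = <v_i, a> is a linear equation in the a_j's. Collect the n equations into a matrix system V a = ℓ, where row i of V is v_i (expressed in the standard basis). Since V is invertible (lower-triangular with 1s on the diagonal, up to permutation), solve by back-substitution:
  V =
[[-1, 1, 0],
 [1, 0, 0],
 [-1, -1, 1]]
  V a = (3, -3, 4)
Solving gives a = (-3, 0, 1).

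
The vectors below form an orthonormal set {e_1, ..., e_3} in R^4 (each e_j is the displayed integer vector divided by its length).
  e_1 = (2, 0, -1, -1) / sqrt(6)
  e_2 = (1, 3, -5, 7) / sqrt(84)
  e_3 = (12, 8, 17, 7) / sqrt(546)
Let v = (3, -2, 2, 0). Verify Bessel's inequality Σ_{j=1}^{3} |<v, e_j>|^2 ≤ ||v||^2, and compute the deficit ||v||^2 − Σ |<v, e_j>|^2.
Σ |<v, e_j>|^2 = 521/52; ||v||^2 = 17; deficit = 363/52

Write each e_j = u_j / sqrt(<u_j, u_j>) where u_j is the displayed integer vector. Then <v, e_j> = <v, u_j> / sqrt(<u_j, u_j>), so |<v, e_j>|^2 = <v, u_j>^2 / <u_j, u_j>.
Coefficients: <v, e_1> = 4/sqrt(6), <v, e_2> = -13/sqrt(84), <v, e_3> = 54/sqrt(546).
Square and sum: Σ |<v, e_j>|^2 = 521/52.
Compute ||v||^2 = v·v = 17.
Deficit = 17 − 521/52 = 363/52 ≥ 0, confirming Bessel's inequality. (The deficit equals ||v − Σ <v,e_j> e_j||^2, the squared distance from v to span{e_j}.)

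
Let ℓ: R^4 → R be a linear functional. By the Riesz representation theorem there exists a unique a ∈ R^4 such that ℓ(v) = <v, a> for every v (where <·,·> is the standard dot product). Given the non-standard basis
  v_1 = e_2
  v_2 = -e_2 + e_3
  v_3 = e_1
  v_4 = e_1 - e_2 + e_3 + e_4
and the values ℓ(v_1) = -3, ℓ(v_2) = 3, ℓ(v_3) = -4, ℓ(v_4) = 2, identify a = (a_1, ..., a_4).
a = (-4, -3, 0, 3)

Write a = (a_1, ..., a_4) in the standard basis. For each basis vector v_i, ℓ(v_i) = <v_i, a> is a linear equation in the a_j's. Collect the n equations into a matrix system V a = ℓ, where row i of V is v_i (expressed in the standard basis). Since V is invertible (lower-triangular with 1s on the diagonal, up to permutation), solve by back-substitution:
  V =
[[0, 1, 0, 0],
 [0, -1, 1, 0],
 [1, 0, 0, 0],
 [1, -1, 1, 1]]
  V a = (-3, 3, -4, 2)
Solving gives a = (-4, -3, 0, 3).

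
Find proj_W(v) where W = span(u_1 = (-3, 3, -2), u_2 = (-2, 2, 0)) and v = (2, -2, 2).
proj_W(v) = (2, -2, 2)

Set up U = [u_1 | ... | u_2] ∈ R^(3×2). The projector onto W = col(U) is P = U (U^T U)^(-1) U^T.
Compute U^T U =
  [22, 12]
  [12, 8],
and U^T v = (-16, -8).
Solve U^T U · c = U^T v for the coefficients: c = (-1, 1/2). The projection is proj_W(v) = U c.
Check: (v - proj_W(v)) · u_1 = 0  (should be 0).
Check: (v - proj_W(v)) · u_2 = 0  (should be 0).
Result: proj_W(v) = (2, -2, 2).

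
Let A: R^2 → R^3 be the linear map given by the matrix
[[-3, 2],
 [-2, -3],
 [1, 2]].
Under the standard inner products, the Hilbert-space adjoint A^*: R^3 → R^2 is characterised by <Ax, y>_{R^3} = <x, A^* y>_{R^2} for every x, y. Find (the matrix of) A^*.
A^* = A^T =
[[-3, -2, 1],
 [2, -3, 2]]

For real matrices with standard dot products, the defining identity <Ax, y> = <x, A^* y> gives (Ax)^T y = x^T (A^*) y, i.e. x^T A^T y = x^T (A^*) y. Since this holds for all x, y, we must have A^* = A^T. Therefore
A^* =
[[-3, -2, 1],
 [2, -3, 2]].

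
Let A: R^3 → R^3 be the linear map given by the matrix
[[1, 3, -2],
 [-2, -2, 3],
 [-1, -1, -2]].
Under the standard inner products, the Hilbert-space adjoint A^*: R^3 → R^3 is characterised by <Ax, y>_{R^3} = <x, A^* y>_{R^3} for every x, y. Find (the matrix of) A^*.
A^* = A^T =
[[1, -2, -1],
 [3, -2, -1],
 [-2, 3, -2]]

For real matrices with standard dot products, the defining identity <Ax, y> = <x, A^* y> gives (Ax)^T y = x^T (A^*) y, i.e. x^T A^T y = x^T (A^*) y. Since this holds for all x, y, we must have A^* = A^T. Therefore
A^* =
[[1, -2, -1],
 [3, -2, -1],
 [-2, 3, -2]].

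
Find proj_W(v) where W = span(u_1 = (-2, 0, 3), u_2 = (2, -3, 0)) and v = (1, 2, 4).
proj_W(v) = (-28/17, 4/17, 38/17)

Set up U = [u_1 | ... | u_2] ∈ R^(3×2). The projector onto W = col(U) is P = U (U^T U)^(-1) U^T.
Compute U^T U =
  [13, -4]
  [-4, 13],
and U^T v = (10, -4).
Solve U^T U · c = U^T v for the coefficients: c = (38/51, -4/51). The projection is proj_W(v) = U c.
Check: (v - proj_W(v)) · u_1 = 0  (should be 0).
Check: (v - proj_W(v)) · u_2 = 0  (should be 0).
Result: proj_W(v) = (-28/17, 4/17, 38/17).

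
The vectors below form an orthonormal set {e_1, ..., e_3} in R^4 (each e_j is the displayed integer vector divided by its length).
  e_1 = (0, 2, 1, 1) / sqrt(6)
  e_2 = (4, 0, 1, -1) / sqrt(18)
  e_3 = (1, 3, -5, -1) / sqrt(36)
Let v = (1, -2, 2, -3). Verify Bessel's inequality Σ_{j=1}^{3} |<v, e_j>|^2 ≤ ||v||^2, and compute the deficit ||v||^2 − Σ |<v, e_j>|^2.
Σ |<v, e_j>|^2 = 38/3; ||v||^2 = 18; deficit = 16/3

Write each e_j = u_j / sqrt(<u_j, u_j>) where u_j is the displayed integer vector. Then <v, e_j> = <v, u_j> / sqrt(<u_j, u_j>), so |<v, e_j>|^2 = <v, u_j>^2 / <u_j, u_j>.
Coefficients: <v, e_1> = -5/sqrt(6), <v, e_2> = 9/sqrt(18), <v, e_3> = -12/sqrt(36).
Square and sum: Σ |<v, e_j>|^2 = 38/3.
Compute ||v||^2 = v·v = 18.
Deficit = 18 − 38/3 = 16/3 ≥ 0, confirming Bessel's inequality. (The deficit equals ||v − Σ <v,e_j> e_j||^2, the squared distance from v to span{e_j}.)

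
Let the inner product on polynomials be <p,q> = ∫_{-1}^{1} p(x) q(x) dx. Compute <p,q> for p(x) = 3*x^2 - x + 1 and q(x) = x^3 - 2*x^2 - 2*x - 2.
<p,q> = -54/5

Expand the product: p(x)·q(x) = 3*x^5 - 7*x^4 - 3*x^3 - 6*x^2 - 2.
∫_{-1}^{1} of each monomial x^k gives [2/(k+1) if k even, 0 if k odd]. Integrating term-by-term (or equivalently evaluating the antiderivative F(x) = x^6/2 - 7*x^5/5 - 3*x^4/4 - 2*x^3 - 2*x at the endpoints):
  F(1) − F(−1) = -113/20 − (103/20) = -54/5.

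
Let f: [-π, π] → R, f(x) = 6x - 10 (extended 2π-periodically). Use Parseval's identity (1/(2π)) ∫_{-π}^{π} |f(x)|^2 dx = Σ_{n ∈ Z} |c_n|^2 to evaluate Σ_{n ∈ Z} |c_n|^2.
Σ |c_n|^2 = 12π^2 + 100

Expand and integrate term by term over [-π, π]:
  ∫ (6x)^2 dx = 36·(2π^3/3); ∫ 2·6·(-10)·x dx = 0 (odd integrand); ∫ (-10)^2 dx = 100·2π.
So (1/(2π)) ∫_{-π}^{π} (6x - 10)^2 dx = 36π^2/3 + 100 = 12π^2 + 100.
Parseval ⇒ Σ |c_n|^2 = 12π^2 + 100.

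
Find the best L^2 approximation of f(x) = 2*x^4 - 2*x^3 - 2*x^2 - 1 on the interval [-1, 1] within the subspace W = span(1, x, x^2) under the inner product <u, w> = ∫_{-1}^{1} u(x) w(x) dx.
g(x) = -2*x^2/7 - 6*x/5 - 41/35

The best approximation g ∈ W is the orthogonal projection of f onto W. Writing g = a_0 + a_1 x + a_2 x^2, the coefficients solve the normal equations G · a = b where
  G_{ij} = <φ_i, φ_j> and b_i = <f, φ_i>, with φ_0 = 1, φ_1 = x, φ_2 = x^2.
G =
  [2, 0, 2/3]
  [0, 2/3, 0]
  [2/3, 0, 2/5],
b = (-38/15, -4/5, -94/105).
Solving gives a_0 = -41/35, a_1 = -6/5, a_2 = -2/7, so
  g(x) = -2*x^2/7 - 6*x/5 - 41/35.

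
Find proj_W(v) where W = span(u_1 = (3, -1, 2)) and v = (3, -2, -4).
proj_W(v) = (9/14, -3/14, 3/7)

Set up U = [u_1 | ... | u_1] ∈ R^(3×1). The projector onto W = col(U) is P = U (U^T U)^(-1) U^T.
Compute U^T U =
  [14],
and U^T v = (3).
Solve U^T U · c = U^T v for the coefficients: c = (3/14). The projection is proj_W(v) = U c.
Check: (v - proj_W(v)) · u_1 = 0  (should be 0).
Result: proj_W(v) = (9/14, -3/14, 3/7).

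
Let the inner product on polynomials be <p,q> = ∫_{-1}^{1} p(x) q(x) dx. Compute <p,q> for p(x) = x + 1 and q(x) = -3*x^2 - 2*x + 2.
<p,q> = 2/3

Expand the product: p(x)·q(x) = -3*x^3 - 5*x^2 + 2.
∫_{-1}^{1} of each monomial x^k gives [2/(k+1) if k even, 0 if k odd]. Integrating term-by-term (or equivalently evaluating the antiderivative F(x) = -3*x^4/4 - 5*x^3/3 + 2*x at the endpoints):
  F(1) − F(−1) = -5/12 − (-13/12) = 2/3.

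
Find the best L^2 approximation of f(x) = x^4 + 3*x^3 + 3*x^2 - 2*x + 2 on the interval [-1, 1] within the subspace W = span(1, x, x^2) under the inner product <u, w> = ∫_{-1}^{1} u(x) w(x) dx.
g(x) = 27*x^2/7 - x/5 + 67/35

The best approximation g ∈ W is the orthogonal projection of f onto W. Writing g = a_0 + a_1 x + a_2 x^2, the coefficients solve the normal equations G · a = b where
  G_{ij} = <φ_i, φ_j> and b_i = <f, φ_i>, with φ_0 = 1, φ_1 = x, φ_2 = x^2.
G =
  [2, 0, 2/3]
  [0, 2/3, 0]
  [2/3, 0, 2/5],
b = (32/5, -2/15, 296/105).
Solving gives a_0 = 67/35, a_1 = -1/5, a_2 = 27/7, so
  g(x) = 27*x^2/7 - x/5 + 67/35.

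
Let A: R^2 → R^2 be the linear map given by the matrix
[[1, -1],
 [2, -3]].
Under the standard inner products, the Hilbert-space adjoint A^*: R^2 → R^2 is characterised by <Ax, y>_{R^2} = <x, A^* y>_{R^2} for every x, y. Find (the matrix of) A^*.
A^* = A^T =
[[1, 2],
 [-1, -3]]

For real matrices with standard dot products, the defining identity <Ax, y> = <x, A^* y> gives (Ax)^T y = x^T (A^*) y, i.e. x^T A^T y = x^T (A^*) y. Since this holds for all x, y, we must have A^* = A^T. Therefore
A^* =
[[1, 2],
 [-1, -3]].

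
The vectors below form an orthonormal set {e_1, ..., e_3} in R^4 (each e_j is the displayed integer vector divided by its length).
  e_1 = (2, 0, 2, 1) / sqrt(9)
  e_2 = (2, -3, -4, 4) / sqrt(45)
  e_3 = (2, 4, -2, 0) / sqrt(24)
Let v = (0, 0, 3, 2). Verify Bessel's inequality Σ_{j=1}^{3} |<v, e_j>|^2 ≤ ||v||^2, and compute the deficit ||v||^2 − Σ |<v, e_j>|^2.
Σ |<v, e_j>|^2 = 269/30; ||v||^2 = 13; deficit = 121/30

Write each e_j = u_j / sqrt(<u_j, u_j>) where u_j is the displayed integer vector. Then <v, e_j> = <v, u_j> / sqrt(<u_j, u_j>), so |<v, e_j>|^2 = <v, u_j>^2 / <u_j, u_j>.
Coefficients: <v, e_1> = 8/sqrt(9), <v, e_2> = -4/sqrt(45), <v, e_3> = -6/sqrt(24).
Square and sum: Σ |<v, e_j>|^2 = 269/30.
Compute ||v||^2 = v·v = 13.
Deficit = 13 − 269/30 = 121/30 ≥ 0, confirming Bessel's inequality. (The deficit equals ||v − Σ <v,e_j> e_j||^2, the squared distance from v to span{e_j}.)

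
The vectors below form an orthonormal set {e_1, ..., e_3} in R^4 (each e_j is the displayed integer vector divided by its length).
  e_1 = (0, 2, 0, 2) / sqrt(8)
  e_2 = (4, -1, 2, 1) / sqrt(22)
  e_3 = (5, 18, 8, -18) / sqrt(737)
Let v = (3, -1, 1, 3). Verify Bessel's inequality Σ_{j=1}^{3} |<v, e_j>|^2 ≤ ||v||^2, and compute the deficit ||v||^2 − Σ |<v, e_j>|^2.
Σ |<v, e_j>|^2 = 1339/67; ||v||^2 = 20; deficit = 1/67

Write each e_j = u_j / sqrt(<u_j, u_j>) where u_j is the displayed integer vector. Then <v, e_j> = <v, u_j> / sqrt(<u_j, u_j>), so |<v, e_j>|^2 = <v, u_j>^2 / <u_j, u_j>.
Coefficients: <v, e_1> = 4/sqrt(8), <v, e_2> = 18/sqrt(22), <v, e_3> = -49/sqrt(737).
Square and sum: Σ |<v, e_j>|^2 = 1339/67.
Compute ||v||^2 = v·v = 20.
Deficit = 20 − 1339/67 = 1/67 ≥ 0, confirming Bessel's inequality. (The deficit equals ||v − Σ <v,e_j> e_j||^2, the squared distance from v to span{e_j}.)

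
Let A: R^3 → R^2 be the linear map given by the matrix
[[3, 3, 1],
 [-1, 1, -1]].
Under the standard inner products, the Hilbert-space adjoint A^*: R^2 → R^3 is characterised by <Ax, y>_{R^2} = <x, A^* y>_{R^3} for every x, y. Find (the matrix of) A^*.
A^* = A^T =
[[3, -1],
 [3, 1],
 [1, -1]]

For real matrices with standard dot products, the defining identity <Ax, y> = <x, A^* y> gives (Ax)^T y = x^T (A^*) y, i.e. x^T A^T y = x^T (A^*) y. Since this holds for all x, y, we must have A^* = A^T. Therefore
A^* =
[[3, -1],
 [3, 1],
 [1, -1]].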